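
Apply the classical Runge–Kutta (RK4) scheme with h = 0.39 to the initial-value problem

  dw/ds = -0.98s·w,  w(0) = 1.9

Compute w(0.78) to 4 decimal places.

RK4: k1 = f(s_n, w_n); k2 = f(s_n + h/2, w_n + (h/2)·k1); k3 = f(s_n + h/2, w_n + (h/2)·k2); k4 = f(s_n + h, w_n + h·k3); w_{n+1} = w_n + (h/6)·(k1 + 2k2 + 2k3 + k4).
s=0.000000, w=1.900000:
  k1 = f(0.000000, 1.900000) = 0.000000
  k2 = f(0.195000, 1.900000) = -0.363090
  k3 = f(0.195000, 1.829197) = -0.349560
  k4 = f(0.390000, 1.763672) = -0.674075
  w ← 1.900000 + (0.39/6)·(k1 + 2k2 + 2k3 + k4) = 1.763541
s=0.390000, w=1.763541:
  k1 = f(0.390000, 1.763541) = -0.674025
  k2 = f(0.585000, 1.632106) = -0.935686
  k3 = f(0.585000, 1.581082) = -0.906434
  k4 = f(0.780000, 1.410031) = -1.077828
  w ← 1.763541 + (0.39/6)·(k1 + 2k2 + 2k3 + k4) = 1.410195
w(0.78) ≈ 1.4102

1.4102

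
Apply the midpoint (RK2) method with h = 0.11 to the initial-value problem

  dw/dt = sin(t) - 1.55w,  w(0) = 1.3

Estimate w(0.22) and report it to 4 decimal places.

0.9483

Midpoint: k1 = f(t_n, w_n); k2 = f(t_n + h/2, w_n + (h/2)·k1); w_{n+1} = w_n + h·k2.
t=0.000000, w=1.300000:
  k1 = f(0.000000, 1.300000) = -2.015000
  k2 = f(0.055000, 1.189175) = -1.788249
  w ← 1.300000 + 0.11·(-1.788249) = 1.103293
t=0.110000, w=1.103293:
  k1 = f(0.110000, 1.103293) = -1.600325
  k2 = f(0.165000, 1.015275) = -1.409423
  w ← 1.103293 + 0.11·(-1.409423) = 0.948256
w(0.22) ≈ 0.9483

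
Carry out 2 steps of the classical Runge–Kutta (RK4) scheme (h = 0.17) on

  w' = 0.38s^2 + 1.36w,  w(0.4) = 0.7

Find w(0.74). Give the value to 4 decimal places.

RK4: k1 = f(s_n, w_n); k2 = f(s_n + h/2, w_n + (h/2)·k1); k3 = f(s_n + h/2, w_n + (h/2)·k2); k4 = f(s_n + h, w_n + h·k3); w_{n+1} = w_n + (h/6)·(k1 + 2k2 + 2k3 + k4).
s=0.400000, w=0.700000:
  k1 = f(0.400000, 0.700000) = 1.012800
  k2 = f(0.485000, 0.786088) = 1.158465
  k3 = f(0.485000, 0.798470) = 1.175304
  k4 = f(0.570000, 0.899802) = 1.347192
  w ← 0.700000 + (0.17/6)·(k1 + 2k2 + 2k3 + k4) = 0.899113
s=0.570000, w=0.899113:
  k1 = f(0.570000, 0.899113) = 1.346256
  k2 = f(0.655000, 1.013545) = 1.541451
  k3 = f(0.655000, 1.030137) = 1.564015
  k4 = f(0.740000, 1.164996) = 1.792483
  w ← 0.899113 + (0.17/6)·(k1 + 2k2 + 2k3 + k4) = 1.164021
w(0.74) ≈ 1.1640

1.1640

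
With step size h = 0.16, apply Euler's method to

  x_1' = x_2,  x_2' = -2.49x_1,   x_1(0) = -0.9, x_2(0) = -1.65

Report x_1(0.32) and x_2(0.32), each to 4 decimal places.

-1.3706, -0.8277

Euler on (x_1,x_2): x_1_{n+1} = x_1_n + h·x_1', x_2_{n+1} = x_2_n + h·x_2'.
0.000000: (-0.900000, -1.650000); f=(-1.650000, 2.241000) → (-1.164000, -1.291440)
0.160000: (-1.164000, -1.291440); f=(-1.291440, 2.898360) → (-1.370630, -0.827702)
(x_1(0.32), x_2(0.32)) ≈ (-1.3706, -0.8277)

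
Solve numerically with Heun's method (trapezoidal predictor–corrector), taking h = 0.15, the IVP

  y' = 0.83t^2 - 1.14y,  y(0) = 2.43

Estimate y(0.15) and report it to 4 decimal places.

Heun: k1 = f(t_n, y_n); k2 = f(t_n + h, y_n + h·k1); y_{n+1} = y_n + (h/2)·(k1 + k2).
t=0.000000, y=2.430000:
  k1 = f(0.000000, 2.430000) = -2.770200
  k2 = f(0.150000, 2.014470) = -2.277821
  y ← 2.430000 + (0.15/2)·(-2.770200 + (-2.277821)) = 2.051398
y(0.15) ≈ 2.0514

2.0514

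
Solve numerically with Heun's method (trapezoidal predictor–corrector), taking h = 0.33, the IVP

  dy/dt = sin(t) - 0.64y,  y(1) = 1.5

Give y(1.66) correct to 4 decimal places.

1.4964

Heun: k1 = f(t_n, y_n); k2 = f(t_n + h, y_n + h·k1); y_{n+1} = y_n + (h/2)·(k1 + k2).
t=1.000000, y=1.500000:
  k1 = f(1.000000, 1.500000) = -0.118529
  k2 = f(1.330000, 1.460885) = 0.036182
  y ← 1.500000 + (0.33/2)·(-0.118529 + 0.036182) = 1.486413
t=1.330000, y=1.486413:
  k1 = f(1.330000, 1.486413) = 0.019844
  k2 = f(1.660000, 1.492961) = 0.040529
  y ← 1.486413 + (0.33/2)·(0.019844 + 0.040529) = 1.496374
y(1.66) ≈ 1.4964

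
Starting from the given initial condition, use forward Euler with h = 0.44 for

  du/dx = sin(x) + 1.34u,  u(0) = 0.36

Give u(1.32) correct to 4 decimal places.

Euler: u_{n+1} = u_n + h·f(x_n, u_n).
x=0.000000, u=0.360000: f=0.482400 → u ← 0.360000 + 0.44·0.482400 = 0.572256
x=0.440000, u=0.572256: f=1.192763 → u ← 0.572256 + 0.44·1.192763 = 1.097072
x=0.880000, u=1.097072: f=2.240815 → u ← 1.097072 + 0.44·2.240815 = 2.083030
u(1.32) ≈ 2.0830

2.0830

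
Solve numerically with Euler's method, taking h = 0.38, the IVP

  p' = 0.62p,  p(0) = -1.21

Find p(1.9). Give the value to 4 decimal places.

Euler: p_{n+1} = p_n + h·f(x_n, p_n).
x=0.000000, p=-1.210000: f=-0.750200 → p ← -1.210000 + 0.38·(-0.750200) = -1.495076
x=0.380000, p=-1.495076: f=-0.926947 → p ← -1.495076 + 0.38·(-0.926947) = -1.847316
x=0.760000, p=-1.847316: f=-1.145336 → p ← -1.847316 + 0.38·(-1.145336) = -2.282544
x=1.140000, p=-2.282544: f=-1.415177 → p ← -2.282544 + 0.38·(-1.415177) = -2.820311
x=1.520000, p=-2.820311: f=-1.748593 → p ← -2.820311 + 0.38·(-1.748593) = -3.484776
p(1.9) ≈ -3.4848

-3.4848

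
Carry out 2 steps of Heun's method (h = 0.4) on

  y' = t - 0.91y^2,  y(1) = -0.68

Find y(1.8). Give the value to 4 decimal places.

0.2931

Heun: k1 = f(t_n, y_n); k2 = f(t_n + h, y_n + h·k1); y_{n+1} = y_n + (h/2)·(k1 + k2).
t=1.000000, y=-0.680000:
  k1 = f(1.000000, -0.680000) = 0.579216
  k2 = f(1.400000, -0.448314) = 1.217104
  y ← -0.680000 + (0.4/2)·(0.579216 + 1.217104) = -0.320736
t=1.400000, y=-0.320736:
  k1 = f(1.400000, -0.320736) = 1.306387
  k2 = f(1.800000, 0.201819) = 1.762935
  y ← -0.320736 + (0.4/2)·(1.306387 + 1.762935) = 0.293128
y(1.8) ≈ 0.2931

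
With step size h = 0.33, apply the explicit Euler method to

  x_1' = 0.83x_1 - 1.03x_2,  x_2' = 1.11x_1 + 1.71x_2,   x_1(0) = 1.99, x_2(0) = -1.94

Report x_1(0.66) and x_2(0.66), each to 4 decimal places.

Euler on (x_1,x_2): x_1_{n+1} = x_1_n + h·x_1', x_2_{n+1} = x_2_n + h·x_2'.
0.000000: (1.990000, -1.940000); f=(3.649900, -1.108500) → (3.194467, -2.305805)
0.330000: (3.194467, -2.305805); f=(5.026387, -0.397068) → (4.853175, -2.436837)
(x_1(0.66), x_2(0.66)) ≈ (4.8532, -2.4368)

4.8532, -2.4368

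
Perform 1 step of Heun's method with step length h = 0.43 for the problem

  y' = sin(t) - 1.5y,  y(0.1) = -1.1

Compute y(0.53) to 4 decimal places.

-0.5030

Heun: k1 = f(t_n, y_n); k2 = f(t_n + h, y_n + h·k1); y_{n+1} = y_n + (h/2)·(k1 + k2).
t=0.100000, y=-1.100000:
  k1 = f(0.100000, -1.100000) = 1.749833
  k2 = f(0.530000, -0.347572) = 1.026891
  y ← -1.100000 + (0.43/2)·(1.749833 + 1.026891) = -0.503004
y(0.53) ≈ -0.5030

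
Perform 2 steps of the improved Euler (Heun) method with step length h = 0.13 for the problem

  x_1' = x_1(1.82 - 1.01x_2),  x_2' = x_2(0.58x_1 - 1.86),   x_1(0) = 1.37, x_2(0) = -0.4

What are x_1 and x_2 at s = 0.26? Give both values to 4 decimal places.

2.3983, -0.3246

Heun on (x_1,x_2): k1 = f(s_n, state_n); k2 = f(s_n + h, state_n + h·k1); state_{n+1} = state_n + (h/2)·(k1 + k2).
0.000000: (1.370000, -0.400000)
  k1 = (3.046880, 0.426160)
  predictor → (1.766094, -0.344599)
  k2 = (3.828972, 0.287970)
  → (1.816930, -0.353582)
0.130000: (1.816930, -0.353582)
  k1 = (3.955671, 0.285051)
  predictor → (2.331168, -0.316525)
  k2 = (4.987977, 0.160770)
  → (2.398267, -0.324603)
(x_1(0.26), x_2(0.26)) ≈ (2.3983, -0.3246)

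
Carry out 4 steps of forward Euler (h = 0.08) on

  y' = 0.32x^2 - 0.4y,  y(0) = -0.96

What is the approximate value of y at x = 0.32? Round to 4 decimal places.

Euler: y_{n+1} = y_n + h·f(x_n, y_n).
x=0.000000, y=-0.960000: f=0.384000 → y ← -0.960000 + 0.08·0.384000 = -0.929280
x=0.080000, y=-0.929280: f=0.373760 → y ← -0.929280 + 0.08·0.373760 = -0.899379
x=0.160000, y=-0.899379: f=0.367944 → y ← -0.899379 + 0.08·0.367944 = -0.869944
x=0.240000, y=-0.869944: f=0.366409 → y ← -0.869944 + 0.08·0.366409 = -0.840631
y(0.32) ≈ -0.8406

-0.8406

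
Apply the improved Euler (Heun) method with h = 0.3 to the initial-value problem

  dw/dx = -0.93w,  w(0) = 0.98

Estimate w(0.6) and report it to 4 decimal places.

0.5659

Heun: k1 = f(x_n, w_n); k2 = f(x_n + h, w_n + h·k1); w_{n+1} = w_n + (h/2)·(k1 + k2).
x=0.000000, w=0.980000:
  k1 = f(0.000000, 0.980000) = -0.911400
  k2 = f(0.300000, 0.706580) = -0.657119
  w ← 0.980000 + (0.3/2)·(-0.911400 + (-0.657119)) = 0.744722
x=0.300000, w=0.744722:
  k1 = f(0.300000, 0.744722) = -0.692592
  k2 = f(0.600000, 0.536945) = -0.499359
  w ← 0.744722 + (0.3/2)·(-0.692592 + (-0.499359)) = 0.565930
w(0.6) ≈ 0.5659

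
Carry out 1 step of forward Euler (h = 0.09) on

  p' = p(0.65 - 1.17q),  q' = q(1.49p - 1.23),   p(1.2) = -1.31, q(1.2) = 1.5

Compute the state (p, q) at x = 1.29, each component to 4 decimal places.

Euler on (p,q): p_{n+1} = p_n + h·p', q_{n+1} = q_n + h·q'.
1.200000: (-1.310000, 1.500000); f=(1.447550, -4.772850) → (-1.179721, 1.070444)
(p(1.29), q(1.29)) ≈ (-1.1797, 1.0704)

-1.1797, 1.0704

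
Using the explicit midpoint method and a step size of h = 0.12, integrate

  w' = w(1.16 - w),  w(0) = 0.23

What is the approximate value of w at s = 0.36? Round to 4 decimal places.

Midpoint: k1 = f(s_n, w_n); k2 = f(s_n + h/2, w_n + (h/2)·k1); w_{n+1} = w_n + h·k2.
s=0.000000, w=0.230000:
  k1 = f(0.000000, 0.230000) = 0.213900
  k2 = f(0.060000, 0.242834) = 0.222719
  w ← 0.230000 + 0.12·0.222719 = 0.256726
s=0.120000, w=0.256726:
  k1 = f(0.120000, 0.256726) = 0.231894
  k2 = f(0.180000, 0.270640) = 0.240696
  w ← 0.256726 + 0.12·0.240696 = 0.285610
s=0.240000, w=0.285610:
  k1 = f(0.240000, 0.285610) = 0.249734
  k2 = f(0.300000, 0.300594) = 0.258332
  w ← 0.285610 + 0.12·0.258332 = 0.316610
w(0.36) ≈ 0.3166

0.3166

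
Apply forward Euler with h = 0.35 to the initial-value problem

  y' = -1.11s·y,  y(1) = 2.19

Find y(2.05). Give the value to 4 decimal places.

Euler: y_{n+1} = y_n + h·f(s_n, y_n).
s=1.000000, y=2.190000: f=-2.430900 → y ← 2.190000 + 0.35·(-2.430900) = 1.339185
s=1.350000, y=1.339185: f=-2.006769 → y ← 1.339185 + 0.35·(-2.006769) = 0.636816
s=1.700000, y=0.636816: f=-1.201672 → y ← 0.636816 + 0.35·(-1.201672) = 0.216231
y(2.05) ≈ 0.2162

0.2162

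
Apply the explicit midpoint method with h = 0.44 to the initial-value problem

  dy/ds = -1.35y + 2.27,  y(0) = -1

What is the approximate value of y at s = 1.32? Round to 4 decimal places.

1.1517

Midpoint: k1 = f(s_n, y_n); k2 = f(s_n + h/2, y_n + (h/2)·k1); y_{n+1} = y_n + h·k2.
s=0.000000, y=-1.000000:
  k1 = f(0.000000, -1.000000) = 3.620000
  k2 = f(0.220000, -0.203600) = 2.544860
  y ← -1.000000 + 0.44·2.544860 = 0.119738
s=0.440000, y=0.119738:
  k1 = f(0.440000, 0.119738) = 2.108353
  k2 = f(0.660000, 0.583576) = 1.482172
  y ← 0.119738 + 0.44·1.482172 = 0.771894
s=0.880000, y=0.771894:
  k1 = f(0.880000, 0.771894) = 1.227943
  k2 = f(1.100000, 1.042042) = 0.863244
  y ← 0.771894 + 0.44·0.863244 = 1.151721
y(1.32) ≈ 1.1517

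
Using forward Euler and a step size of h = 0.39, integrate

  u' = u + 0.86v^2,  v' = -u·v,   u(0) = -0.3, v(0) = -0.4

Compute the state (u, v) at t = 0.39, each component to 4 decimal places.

-0.3633, -0.4468

Euler on (u,v): u_{n+1} = u_n + h·u', v_{n+1} = v_n + h·v'.
0.000000: (-0.300000, -0.400000); f=(-0.162400, -0.120000) → (-0.363336, -0.446800)
(u(0.39), v(0.39)) ≈ (-0.3633, -0.4468)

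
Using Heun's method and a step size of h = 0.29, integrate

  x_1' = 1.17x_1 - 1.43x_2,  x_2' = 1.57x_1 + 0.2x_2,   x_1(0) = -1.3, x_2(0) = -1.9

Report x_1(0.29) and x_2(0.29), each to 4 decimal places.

Heun on (x_1,x_2): k1 = f(s_n, state_n); k2 = f(s_n + h, state_n + h·k1); state_{n+1} = state_n + (h/2)·(k1 + k2).
0.000000: (-1.300000, -1.900000)
  k1 = (1.196000, -2.421000)
  predictor → (-0.953160, -2.602090)
  k2 = (2.605791, -2.016879)
  → (-0.748740, -2.543492)
(x_1(0.29), x_2(0.29)) ≈ (-0.7487, -2.5435)

-0.7487, -2.5435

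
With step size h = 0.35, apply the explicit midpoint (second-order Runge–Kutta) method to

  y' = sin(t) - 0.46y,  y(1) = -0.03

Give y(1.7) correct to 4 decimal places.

Midpoint: k1 = f(t_n, y_n); k2 = f(t_n + h/2, y_n + (h/2)·k1); y_{n+1} = y_n + h·k2.
t=1.000000, y=-0.030000:
  k1 = f(1.000000, -0.030000) = 0.855271
  k2 = f(1.175000, 0.119672) = 0.867641
  y ← -0.030000 + 0.35·0.867641 = 0.273674
t=1.350000, y=0.273674:
  k1 = f(1.350000, 0.273674) = 0.849833
  k2 = f(1.525000, 0.422395) = 0.804650
  y ← 0.273674 + 0.35·0.804650 = 0.555302
y(1.7) ≈ 0.5553

0.5553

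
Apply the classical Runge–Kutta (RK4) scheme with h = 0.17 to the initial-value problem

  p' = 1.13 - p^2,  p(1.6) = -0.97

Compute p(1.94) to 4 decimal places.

-0.8799

RK4: k1 = f(x_n, p_n); k2 = f(x_n + h/2, p_n + (h/2)·k1); k3 = f(x_n + h/2, p_n + (h/2)·k2); k4 = f(x_n + h, p_n + h·k3); p_{n+1} = p_n + (h/6)·(k1 + 2k2 + 2k3 + k4).
x=1.600000, p=-0.970000:
  k1 = f(1.600000, -0.970000) = 0.189100
  k2 = f(1.685000, -0.953927) = 0.220024
  k3 = f(1.685000, -0.951298) = 0.225032
  k4 = f(1.770000, -0.931745) = 0.261852
  p ← -0.970000 + (0.17/6)·(k1 + 2k2 + 2k3 + k4) = -0.932003
x=1.770000, p=-0.932003:
  k1 = f(1.770000, -0.932003) = 0.261370
  k2 = f(1.855000, -0.909787) = 0.302288
  k3 = f(1.855000, -0.906309) = 0.308605
  k4 = f(1.940000, -0.879540) = 0.356409
  p ← -0.932003 + (0.17/6)·(k1 + 2k2 + 2k3 + k4) = -0.879882
p(1.94) ≈ -0.8799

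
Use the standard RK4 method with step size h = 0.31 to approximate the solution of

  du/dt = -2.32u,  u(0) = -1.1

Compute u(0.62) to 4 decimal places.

RK4: k1 = f(t_n, u_n); k2 = f(t_n + h/2, u_n + (h/2)·k1); k3 = f(t_n + h/2, u_n + (h/2)·k2); k4 = f(t_n + h, u_n + h·k3); u_{n+1} = u_n + (h/6)·(k1 + 2k2 + 2k3 + k4).
t=0.000000, u=-1.100000:
  k1 = f(0.000000, -1.100000) = 2.552000
  k2 = f(0.155000, -0.704440) = 1.634301
  k3 = f(0.155000, -0.846683) = 1.964305
  k4 = f(0.310000, -0.491065) = 1.139272
  u ← -1.100000 + (0.31/6)·(k1 + 2k2 + 2k3 + k4) = -0.537428
t=0.310000, u=-0.537428:
  k1 = f(0.310000, -0.537428) = 1.246834
  k2 = f(0.465000, -0.344169) = 0.798472
  k3 = f(0.465000, -0.413665) = 0.959703
  k4 = f(0.620000, -0.239920) = 0.556615
  u ← -0.537428 + (0.31/6)·(k1 + 2k2 + 2k3 + k4) = -0.262572
u(0.62) ≈ -0.2626

-0.2626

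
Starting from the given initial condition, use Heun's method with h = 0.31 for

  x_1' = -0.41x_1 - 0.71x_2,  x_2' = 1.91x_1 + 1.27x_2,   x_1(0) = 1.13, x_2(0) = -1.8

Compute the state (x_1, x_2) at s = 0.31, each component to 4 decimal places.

1.3709, -1.7726

Heun on (x_1,x_2): k1 = f(s_n, state_n); k2 = f(s_n + h, state_n + h·k1); state_{n+1} = state_n + (h/2)·(k1 + k2).
0.000000: (1.130000, -1.800000)
  k1 = (0.814700, -0.127700)
  predictor → (1.382557, -1.839587)
  k2 = (0.739258, 0.304408)
  → (1.370864, -1.772610)
(x_1(0.31), x_2(0.31)) ≈ (1.3709, -1.7726)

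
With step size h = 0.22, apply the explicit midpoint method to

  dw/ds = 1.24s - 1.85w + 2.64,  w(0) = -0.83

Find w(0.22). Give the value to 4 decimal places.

-0.0683

Midpoint: k1 = f(s_n, w_n); k2 = f(s_n + h/2, w_n + (h/2)·k1); w_{n+1} = w_n + h·k2.
s=0.000000, w=-0.830000:
  k1 = f(0.000000, -0.830000) = 4.175500
  k2 = f(0.110000, -0.370695) = 3.462186
  w ← -0.830000 + 0.22·3.462186 = -0.068319
w(0.22) ≈ -0.0683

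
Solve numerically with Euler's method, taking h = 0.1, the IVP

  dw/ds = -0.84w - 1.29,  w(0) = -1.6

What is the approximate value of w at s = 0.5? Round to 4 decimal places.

-1.5772

Euler: w_{n+1} = w_n + h·f(s_n, w_n).
s=0.000000, w=-1.600000: f=0.054000 → w ← -1.600000 + 0.1·0.054000 = -1.594600
s=0.100000, w=-1.594600: f=0.049464 → w ← -1.594600 + 0.1·0.049464 = -1.589654
s=0.200000, w=-1.589654: f=0.045309 → w ← -1.589654 + 0.1·0.045309 = -1.585123
s=0.300000, w=-1.585123: f=0.041503 → w ← -1.585123 + 0.1·0.041503 = -1.580972
s=0.400000, w=-1.580972: f=0.038017 → w ← -1.580972 + 0.1·0.038017 = -1.577171
w(0.5) ≈ -1.5772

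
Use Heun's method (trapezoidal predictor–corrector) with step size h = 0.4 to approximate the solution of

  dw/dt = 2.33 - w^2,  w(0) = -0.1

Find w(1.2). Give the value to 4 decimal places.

Heun: k1 = f(t_n, w_n); k2 = f(t_n + h, w_n + h·k1); w_{n+1} = w_n + (h/2)·(k1 + k2).
t=0.000000, w=-0.100000:
  k1 = f(0.000000, -0.100000) = 2.320000
  k2 = f(0.400000, 0.828000) = 1.644416
  w ← -0.100000 + (0.4/2)·(2.320000 + 1.644416) = 0.692883
t=0.400000, w=0.692883:
  k1 = f(0.400000, 0.692883) = 1.849913
  k2 = f(0.800000, 1.432848) = 0.276946
  w ← 0.692883 + (0.4/2)·(1.849913 + 0.276946) = 1.118255
t=0.800000, w=1.118255:
  k1 = f(0.800000, 1.118255) = 1.079506
  k2 = f(1.200000, 1.550057) = -0.072678
  w ← 1.118255 + (0.4/2)·(1.079506 + (-0.072678)) = 1.319621
w(1.2) ≈ 1.3196

1.3196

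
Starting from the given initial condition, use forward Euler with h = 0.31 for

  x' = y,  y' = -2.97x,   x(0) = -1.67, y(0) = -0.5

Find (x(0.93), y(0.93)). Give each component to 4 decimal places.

-0.6608, 4.1020

Euler on (x,y): x_{n+1} = x_n + h·x', y_{n+1} = y_n + h·y'.
0.000000: (-1.670000, -0.500000); f=(-0.500000, 4.959900) → (-1.825000, 1.037569)
0.310000: (-1.825000, 1.037569); f=(1.037569, 5.420250) → (-1.503354, 2.717847)
0.620000: (-1.503354, 2.717847); f=(2.717847, 4.464960) → (-0.660821, 4.101984)
(x(0.93), y(0.93)) ≈ (-0.6608, 4.1020)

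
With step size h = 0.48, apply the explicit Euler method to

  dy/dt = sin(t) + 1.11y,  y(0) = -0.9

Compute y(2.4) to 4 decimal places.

Euler: y_{n+1} = y_n + h·f(t_n, y_n).
t=0.000000, y=-0.900000: f=-0.999000 → y ← -0.900000 + 0.48·(-0.999000) = -1.379520
t=0.480000, y=-1.379520: f=-1.069488 → y ← -1.379520 + 0.48·(-1.069488) = -1.892874
t=0.960000, y=-1.892874: f=-1.281899 → y ← -1.892874 + 0.48·(-1.281899) = -2.508186
t=1.440000, y=-2.508186: f=-1.792628 → y ← -2.508186 + 0.48·(-1.792628) = -3.368647
t=1.920000, y=-3.368647: f=-2.799553 → y ← -3.368647 + 0.48·(-2.799553) = -4.712432
y(2.4) ≈ -4.7124

-4.7124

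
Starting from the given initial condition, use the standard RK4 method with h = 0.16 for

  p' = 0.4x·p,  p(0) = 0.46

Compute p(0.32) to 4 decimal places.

RK4: k1 = f(x_n, p_n); k2 = f(x_n + h/2, p_n + (h/2)·k1); k3 = f(x_n + h/2, p_n + (h/2)·k2); k4 = f(x_n + h, p_n + h·k3); p_{n+1} = p_n + (h/6)·(k1 + 2k2 + 2k3 + k4).
x=0.000000, p=0.460000:
  k1 = f(0.000000, 0.460000) = 0.000000
  k2 = f(0.080000, 0.460000) = 0.014720
  k3 = f(0.080000, 0.461178) = 0.014758
  k4 = f(0.160000, 0.462361) = 0.029591
  p ← 0.460000 + (0.16/6)·(k1 + 2k2 + 2k3 + k4) = 0.462361
x=0.160000, p=0.462361:
  k1 = f(0.160000, 0.462361) = 0.029591
  k2 = f(0.240000, 0.464729) = 0.044614
  k3 = f(0.240000, 0.465930) = 0.044729
  k4 = f(0.320000, 0.469518) = 0.060098
  p ← 0.462361 + (0.16/6)·(k1 + 2k2 + 2k3 + k4) = 0.469518
p(0.32) ≈ 0.4695

0.4695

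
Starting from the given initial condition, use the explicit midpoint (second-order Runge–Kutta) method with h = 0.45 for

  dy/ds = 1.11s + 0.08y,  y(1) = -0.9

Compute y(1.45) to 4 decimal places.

Midpoint: k1 = f(s_n, y_n); k2 = f(s_n + h/2, y_n + (h/2)·k1); y_{n+1} = y_n + h·k2.
s=1.000000, y=-0.900000:
  k1 = f(1.000000, -0.900000) = 1.038000
  k2 = f(1.225000, -0.666450) = 1.306434
  y ← -0.900000 + 0.45·1.306434 = -0.312105
y(1.45) ≈ -0.3121

-0.3121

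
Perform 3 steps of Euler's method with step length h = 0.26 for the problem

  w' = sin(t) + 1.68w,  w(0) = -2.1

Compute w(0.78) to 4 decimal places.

-6.0036

Euler: w_{n+1} = w_n + h·f(t_n, w_n).
t=0.000000, w=-2.100000: f=-3.528000 → w ← -2.100000 + 0.26·(-3.528000) = -3.017280
t=0.260000, w=-3.017280: f=-4.811950 → w ← -3.017280 + 0.26·(-4.811950) = -4.268387
t=0.520000, w=-4.268387: f=-6.674010 → w ← -4.268387 + 0.26·(-6.674010) = -6.003630
w(0.78) ≈ -6.0036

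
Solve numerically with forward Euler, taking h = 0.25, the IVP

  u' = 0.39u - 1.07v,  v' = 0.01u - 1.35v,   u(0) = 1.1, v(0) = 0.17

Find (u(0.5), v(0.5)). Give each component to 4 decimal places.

1.2442, 0.0793

Euler on (u,v): u_{n+1} = u_n + h·u', v_{n+1} = v_n + h·v'.
0.000000: (1.100000, 0.170000); f=(0.247100, -0.218500) → (1.161775, 0.115375)
0.250000: (1.161775, 0.115375); f=(0.329641, -0.144139) → (1.244185, 0.079340)
(u(0.5), v(0.5)) ≈ (1.2442, 0.0793)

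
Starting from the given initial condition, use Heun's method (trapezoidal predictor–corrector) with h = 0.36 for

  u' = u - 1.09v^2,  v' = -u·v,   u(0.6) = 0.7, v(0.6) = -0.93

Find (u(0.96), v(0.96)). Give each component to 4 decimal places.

0.6716, -0.7361

Heun on (u,v): k1 = f(t_n, state_n); k2 = f(t_n + h, state_n + h·k1); state_{n+1} = state_n + (h/2)·(k1 + k2).
0.600000: (0.700000, -0.930000)
  k1 = (-0.242741, 0.651000)
  predictor → (0.612613, -0.695640)
  k2 = (0.085146, 0.426158)
  → (0.671633, -0.736112)
(u(0.96), v(0.96)) ≈ (0.6716, -0.7361)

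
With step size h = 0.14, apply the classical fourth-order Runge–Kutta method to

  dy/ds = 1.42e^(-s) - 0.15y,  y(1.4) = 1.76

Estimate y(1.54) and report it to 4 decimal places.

1.7687

RK4: k1 = f(s_n, y_n); k2 = f(s_n + h/2, y_n + (h/2)·k1); k3 = f(s_n + h/2, y_n + (h/2)·k2); k4 = f(s_n + h, y_n + h·k3); y_{n+1} = y_n + (h/6)·(k1 + 2k2 + 2k3 + k4).
s=1.400000, y=1.760000:
  k1 = f(1.400000, 1.760000) = 0.086168
  k2 = f(1.470000, 1.766032) = 0.061589
  k3 = f(1.470000, 1.764311) = 0.061847
  k4 = f(1.540000, 1.768659) = 0.039122
  y ← 1.760000 + (0.14/6)·(k1 + 2k2 + 2k3 + k4) = 1.768684
y(1.54) ≈ 1.7687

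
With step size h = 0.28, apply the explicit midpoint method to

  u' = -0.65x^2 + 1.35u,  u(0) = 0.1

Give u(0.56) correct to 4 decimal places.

0.1701

Midpoint: k1 = f(x_n, u_n); k2 = f(x_n + h/2, u_n + (h/2)·k1); u_{n+1} = u_n + h·k2.
x=0.000000, u=0.100000:
  k1 = f(0.000000, 0.100000) = 0.135000
  k2 = f(0.140000, 0.118900) = 0.147775
  u ← 0.100000 + 0.28·0.147775 = 0.141377
x=0.280000, u=0.141377:
  k1 = f(0.280000, 0.141377) = 0.139899
  k2 = f(0.420000, 0.160963) = 0.102640
  u ← 0.141377 + 0.28·0.102640 = 0.170116
u(0.56) ≈ 0.1701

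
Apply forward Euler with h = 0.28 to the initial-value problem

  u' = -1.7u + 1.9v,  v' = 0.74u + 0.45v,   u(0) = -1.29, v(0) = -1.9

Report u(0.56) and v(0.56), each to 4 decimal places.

-2.1642, -3.0594

Euler on (u,v): u_{n+1} = u_n + h·u', v_{n+1} = v_n + h·v'.
0.000000: (-1.290000, -1.900000); f=(-1.417000, -1.809600) → (-1.686760, -2.406688)
0.280000: (-1.686760, -2.406688); f=(-1.705215, -2.331212) → (-2.164220, -3.059427)
(u(0.56), v(0.56)) ≈ (-2.1642, -3.0594)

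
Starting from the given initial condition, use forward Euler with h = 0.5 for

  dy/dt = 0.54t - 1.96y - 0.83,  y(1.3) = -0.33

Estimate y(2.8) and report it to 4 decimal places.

Euler: y_{n+1} = y_n + h·f(t_n, y_n).
t=1.300000, y=-0.330000: f=0.518800 → y ← -0.330000 + 0.5·0.518800 = -0.070600
t=1.800000, y=-0.070600: f=0.280376 → y ← -0.070600 + 0.5·0.280376 = 0.069588
t=2.300000, y=0.069588: f=0.275608 → y ← 0.069588 + 0.5·0.275608 = 0.207392
y(2.8) ≈ 0.2074

0.2074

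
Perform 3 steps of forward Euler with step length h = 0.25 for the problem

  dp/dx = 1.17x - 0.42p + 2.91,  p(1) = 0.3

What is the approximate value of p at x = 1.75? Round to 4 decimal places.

3.1767

Euler: p_{n+1} = p_n + h·f(x_n, p_n).
x=1.000000, p=0.300000: f=3.954000 → p ← 0.300000 + 0.25·3.954000 = 1.288500
x=1.250000, p=1.288500: f=3.831330 → p ← 1.288500 + 0.25·3.831330 = 2.246333
x=1.500000, p=2.246333: f=3.721540 → p ← 2.246333 + 0.25·3.721540 = 3.176718
p(1.75) ≈ 3.1767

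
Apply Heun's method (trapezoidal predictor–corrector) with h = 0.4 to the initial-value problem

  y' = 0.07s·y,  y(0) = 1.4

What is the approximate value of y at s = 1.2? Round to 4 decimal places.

1.4723

Heun: k1 = f(s_n, y_n); k2 = f(s_n + h, y_n + h·k1); y_{n+1} = y_n + (h/2)·(k1 + k2).
s=0.000000, y=1.400000:
  k1 = f(0.000000, 1.400000) = 0.000000
  k2 = f(0.400000, 1.400000) = 0.039200
  y ← 1.400000 + (0.4/2)·(0.000000 + 0.039200) = 1.407840
s=0.400000, y=1.407840:
  k1 = f(0.400000, 1.407840) = 0.039420
  k2 = f(0.800000, 1.423608) = 0.079722
  y ← 1.407840 + (0.4/2)·(0.039420 + 0.079722) = 1.431668
s=0.800000, y=1.431668:
  k1 = f(0.800000, 1.431668) = 0.080173
  k2 = f(1.200000, 1.463738) = 0.122954
  y ← 1.431668 + (0.4/2)·(0.080173 + 0.122954) = 1.472294
y(1.2) ≈ 1.4723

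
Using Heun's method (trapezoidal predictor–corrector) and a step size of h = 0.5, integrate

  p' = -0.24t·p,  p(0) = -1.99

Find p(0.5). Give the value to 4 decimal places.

Heun: k1 = f(t_n, p_n); k2 = f(t_n + h, p_n + h·k1); p_{n+1} = p_n + (h/2)·(k1 + k2).
t=0.000000, p=-1.990000:
  k1 = f(0.000000, -1.990000) = 0.000000
  k2 = f(0.500000, -1.990000) = 0.238800
  p ← -1.990000 + (0.5/2)·(0.000000 + 0.238800) = -1.930300
p(0.5) ≈ -1.9303

-1.9303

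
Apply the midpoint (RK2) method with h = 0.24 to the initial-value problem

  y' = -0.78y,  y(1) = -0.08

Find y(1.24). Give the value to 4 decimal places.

Midpoint: k1 = f(t_n, y_n); k2 = f(t_n + h/2, y_n + (h/2)·k1); y_{n+1} = y_n + h·k2.
t=1.000000, y=-0.080000:
  k1 = f(1.000000, -0.080000) = 0.062400
  k2 = f(1.120000, -0.072512) = 0.056559
  y ← -0.080000 + 0.24·0.056559 = -0.066426
y(1.24) ≈ -0.0664

-0.0664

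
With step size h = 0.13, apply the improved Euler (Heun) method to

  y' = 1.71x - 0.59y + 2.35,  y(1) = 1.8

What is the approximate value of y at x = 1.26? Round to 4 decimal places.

2.5776

Heun: k1 = f(x_n, y_n); k2 = f(x_n + h, y_n + h·k1); y_{n+1} = y_n + (h/2)·(k1 + k2).
x=1.000000, y=1.800000:
  k1 = f(1.000000, 1.800000) = 2.998000
  k2 = f(1.130000, 2.189740) = 2.990353
  y ← 1.800000 + (0.13/2)·(2.998000 + 2.990353) = 2.189243
x=1.130000, y=2.189243:
  k1 = f(1.130000, 2.189243) = 2.990647
  k2 = f(1.260000, 2.578027) = 2.983564
  y ← 2.189243 + (0.13/2)·(2.990647 + 2.983564) = 2.577567
y(1.26) ≈ 2.5776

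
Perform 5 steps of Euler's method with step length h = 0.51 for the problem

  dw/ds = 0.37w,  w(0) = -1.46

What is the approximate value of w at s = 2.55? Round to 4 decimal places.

-3.4651

Euler: w_{n+1} = w_n + h·f(s_n, w_n).
s=0.000000, w=-1.460000: f=-0.540200 → w ← -1.460000 + 0.51·(-0.540200) = -1.735502
s=0.510000, w=-1.735502: f=-0.642136 → w ← -1.735502 + 0.51·(-0.642136) = -2.062991
s=1.020000, w=-2.062991: f=-0.763307 → w ← -2.062991 + 0.51·(-0.763307) = -2.452278
s=1.530000, w=-2.452278: f=-0.907343 → w ← -2.452278 + 0.51·(-0.907343) = -2.915022
s=2.040000, w=-2.915022: f=-1.078558 → w ← -2.915022 + 0.51·(-1.078558) = -3.465087
w(2.55) ≈ -3.4651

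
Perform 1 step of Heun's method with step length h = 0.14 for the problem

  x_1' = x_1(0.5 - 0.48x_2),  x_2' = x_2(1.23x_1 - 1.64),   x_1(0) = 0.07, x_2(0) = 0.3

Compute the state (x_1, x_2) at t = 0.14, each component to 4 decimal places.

0.0737, 0.2419

Heun on (x_1,x_2): k1 = f(t_n, state_n); k2 = f(t_n + h, state_n + h·k1); state_{n+1} = state_n + (h/2)·(k1 + k2).
0.000000: (0.070000, 0.300000)
  k1 = (0.024920, -0.466170)
  predictor → (0.073489, 0.234736)
  k2 = (0.028464, -0.363749)
  → (0.073737, 0.241906)
(x_1(0.14), x_2(0.14)) ≈ (0.0737, 0.2419)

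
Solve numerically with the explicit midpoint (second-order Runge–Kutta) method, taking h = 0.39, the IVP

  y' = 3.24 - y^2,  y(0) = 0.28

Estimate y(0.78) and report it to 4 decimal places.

1.5363

Midpoint: k1 = f(t_n, y_n); k2 = f(t_n + h/2, y_n + (h/2)·k1); y_{n+1} = y_n + h·k2.
t=0.000000, y=0.280000:
  k1 = f(0.000000, 0.280000) = 3.161600
  k2 = f(0.195000, 0.896512) = 2.436266
  y ← 0.280000 + 0.39·2.436266 = 1.230144
t=0.390000, y=1.230144:
  k1 = f(0.390000, 1.230144) = 1.726746
  k2 = f(0.585000, 1.566859) = 0.784952
  y ← 1.230144 + 0.39·0.784952 = 1.536275
y(0.78) ≈ 1.5363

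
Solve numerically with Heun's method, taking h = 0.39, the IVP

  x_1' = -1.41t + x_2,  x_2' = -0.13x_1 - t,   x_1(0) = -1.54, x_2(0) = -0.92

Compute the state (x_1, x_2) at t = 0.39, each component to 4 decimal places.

Heun on (x_1,x_2): k1 = f(t_n, state_n); k2 = f(t_n + h, state_n + h·k1); state_{n+1} = state_n + (h/2)·(k1 + k2).
0.000000: (-1.540000, -0.920000)
  k1 = (-0.920000, 0.200200)
  predictor → (-1.898800, -0.841922)
  k2 = (-1.391822, -0.143156)
  → (-1.990805, -0.908876)
(x_1(0.39), x_2(0.39)) ≈ (-1.9908, -0.9089)

-1.9908, -0.9089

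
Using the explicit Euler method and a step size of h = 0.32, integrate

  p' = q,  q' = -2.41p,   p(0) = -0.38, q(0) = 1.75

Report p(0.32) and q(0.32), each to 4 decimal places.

0.1800, 2.0431

Euler on (p,q): p_{n+1} = p_n + h·p', q_{n+1} = q_n + h·q'.
0.000000: (-0.380000, 1.750000); f=(1.750000, 0.915800) → (0.180000, 2.043056)
(p(0.32), q(0.32)) ≈ (0.1800, 2.0431)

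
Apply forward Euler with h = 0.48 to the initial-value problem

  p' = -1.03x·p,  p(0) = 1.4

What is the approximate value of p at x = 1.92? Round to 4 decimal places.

0.1616

Euler: p_{n+1} = p_n + h·f(x_n, p_n).
x=0.000000, p=1.400000: f=0.000000 → p ← 1.400000 + 0.48·0.000000 = 1.400000
x=0.480000, p=1.400000: f=-0.692160 → p ← 1.400000 + 0.48·(-0.692160) = 1.067763
x=0.960000, p=1.067763: f=-1.055804 → p ← 1.067763 + 0.48·(-1.055804) = 0.560977
x=1.440000, p=0.560977: f=-0.832041 → p ← 0.560977 + 0.48·(-0.832041) = 0.161597
p(1.92) ≈ 0.1616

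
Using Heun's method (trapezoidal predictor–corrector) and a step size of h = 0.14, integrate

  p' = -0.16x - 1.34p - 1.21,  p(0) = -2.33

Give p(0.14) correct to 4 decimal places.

-2.0890

Heun: k1 = f(x_n, p_n); k2 = f(x_n + h, p_n + h·k1); p_{n+1} = p_n + (h/2)·(k1 + k2).
x=0.000000, p=-2.330000:
  k1 = f(0.000000, -2.330000) = 1.912200
  k2 = f(0.140000, -2.062292) = 1.531071
  p ← -2.330000 + (0.14/2)·(1.912200 + 1.531071) = -2.088971
p(0.14) ≈ -2.0890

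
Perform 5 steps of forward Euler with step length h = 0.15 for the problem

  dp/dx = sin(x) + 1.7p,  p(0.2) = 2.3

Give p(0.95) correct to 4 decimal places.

7.6709

Euler: p_{n+1} = p_n + h·f(x_n, p_n).
x=0.200000, p=2.300000: f=4.108669 → p ← 2.300000 + 0.15·4.108669 = 2.916300
x=0.350000, p=2.916300: f=5.300608 → p ← 2.916300 + 0.15·5.300608 = 3.711392
x=0.500000, p=3.711392: f=6.788791 → p ← 3.711392 + 0.15·6.788791 = 4.729710
x=0.650000, p=4.729710: f=8.645694 → p ← 4.729710 + 0.15·8.645694 = 6.026564
x=0.800000, p=6.026564: f=10.962516 → p ← 6.026564 + 0.15·10.962516 = 7.670942
p(0.95) ≈ 7.6709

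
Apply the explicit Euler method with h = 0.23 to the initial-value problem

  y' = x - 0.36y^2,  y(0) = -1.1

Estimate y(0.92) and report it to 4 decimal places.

Euler: y_{n+1} = y_n + h·f(x_n, y_n).
x=0.000000, y=-1.100000: f=-0.435600 → y ← -1.100000 + 0.23·(-0.435600) = -1.200188
x=0.230000, y=-1.200188: f=-0.288562 → y ← -1.200188 + 0.23·(-0.288562) = -1.266557
x=0.460000, y=-1.266557: f=-0.117500 → y ← -1.266557 + 0.23·(-0.117500) = -1.293582
x=0.690000, y=-1.293582: f=0.087592 → y ← -1.293582 + 0.23·0.087592 = -1.273436
y(0.92) ≈ -1.2734

-1.2734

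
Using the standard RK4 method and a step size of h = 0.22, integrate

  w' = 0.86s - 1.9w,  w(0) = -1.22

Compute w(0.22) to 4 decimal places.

RK4: k1 = f(s_n, w_n); k2 = f(s_n + h/2, w_n + (h/2)·k1); k3 = f(s_n + h/2, w_n + (h/2)·k2); k4 = f(s_n + h, w_n + h·k3); w_{n+1} = w_n + (h/6)·(k1 + 2k2 + 2k3 + k4).
s=0.000000, w=-1.220000:
  k1 = f(0.000000, -1.220000) = 2.318000
  k2 = f(0.110000, -0.965020) = 1.928138
  k3 = f(0.110000, -1.007905) = 2.009619
  k4 = f(0.220000, -0.777884) = 1.667179
  w ← -1.220000 + (0.22/6)·(k1 + 2k2 + 2k3 + k4) = -0.785108
w(0.22) ≈ -0.7851

-0.7851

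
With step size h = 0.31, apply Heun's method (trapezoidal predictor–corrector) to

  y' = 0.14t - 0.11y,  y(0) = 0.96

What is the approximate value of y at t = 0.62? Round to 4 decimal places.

Heun: k1 = f(t_n, y_n); k2 = f(t_n + h, y_n + h·k1); y_{n+1} = y_n + (h/2)·(k1 + k2).
t=0.000000, y=0.960000:
  k1 = f(0.000000, 0.960000) = -0.105600
  k2 = f(0.310000, 0.927264) = -0.058599
  y ← 0.960000 + (0.31/2)·(-0.105600 + (-0.058599)) = 0.934549
t=0.310000, y=0.934549:
  k1 = f(0.310000, 0.934549) = -0.059400
  k2 = f(0.620000, 0.916135) = -0.013975
  y ← 0.934549 + (0.31/2)·(-0.059400 + (-0.013975)) = 0.923176
y(0.62) ≈ 0.9232

0.9232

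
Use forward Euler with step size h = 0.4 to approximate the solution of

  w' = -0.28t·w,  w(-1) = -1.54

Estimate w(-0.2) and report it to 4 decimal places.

Euler: w_{n+1} = w_n + h·f(t_n, w_n).
t=-1.000000, w=-1.540000: f=-0.431200 → w ← -1.540000 + 0.4·(-0.431200) = -1.712480
t=-0.600000, w=-1.712480: f=-0.287697 → w ← -1.712480 + 0.4·(-0.287697) = -1.827559
w(-0.2) ≈ -1.8276

-1.8276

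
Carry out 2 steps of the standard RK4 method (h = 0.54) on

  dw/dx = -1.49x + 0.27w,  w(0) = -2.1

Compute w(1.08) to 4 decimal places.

RK4: k1 = f(x_n, w_n); k2 = f(x_n + h/2, w_n + (h/2)·k1); k3 = f(x_n + h/2, w_n + (h/2)·k2); k4 = f(x_n + h, w_n + h·k3); w_{n+1} = w_n + (h/6)·(k1 + 2k2 + 2k3 + k4).
x=0.000000, w=-2.100000:
  k1 = f(0.000000, -2.100000) = -0.567000
  k2 = f(0.270000, -2.253090) = -1.010634
  k3 = f(0.270000, -2.372871) = -1.042975
  k4 = f(0.540000, -2.663207) = -1.523666
  w ← -2.100000 + (0.54/6)·(k1 + 2k2 + 2k3 + k4) = -2.657810
x=0.540000, w=-2.657810:
  k1 = f(0.540000, -2.657810) = -1.522209
  k2 = f(0.810000, -3.068806) = -2.035478
  k3 = f(0.810000, -3.207389) = -2.072895
  k4 = f(1.080000, -3.777173) = -2.629037
  w ← -2.657810 + (0.54/6)·(k1 + 2k2 + 2k3 + k4) = -3.770929
w(1.08) ≈ -3.7709

-3.7709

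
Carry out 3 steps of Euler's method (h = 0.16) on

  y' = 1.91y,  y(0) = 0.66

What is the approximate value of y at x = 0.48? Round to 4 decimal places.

Euler: y_{n+1} = y_n + h·f(x_n, y_n).
x=0.000000, y=0.660000: f=1.260600 → y ← 0.660000 + 0.16·1.260600 = 0.861696
x=0.160000, y=0.861696: f=1.645839 → y ← 0.861696 + 0.16·1.645839 = 1.125030
x=0.320000, y=1.125030: f=2.148808 → y ← 1.125030 + 0.16·2.148808 = 1.468840
y(0.48) ≈ 1.4688

1.4688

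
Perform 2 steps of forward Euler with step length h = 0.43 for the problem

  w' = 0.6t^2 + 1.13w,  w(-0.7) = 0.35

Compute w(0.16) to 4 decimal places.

0.9794

Euler: w_{n+1} = w_n + h·f(t_n, w_n).
t=-0.700000, w=0.350000: f=0.689500 → w ← 0.350000 + 0.43·0.689500 = 0.646485
t=-0.270000, w=0.646485: f=0.774268 → w ← 0.646485 + 0.43·0.774268 = 0.979420
w(0.16) ≈ 0.9794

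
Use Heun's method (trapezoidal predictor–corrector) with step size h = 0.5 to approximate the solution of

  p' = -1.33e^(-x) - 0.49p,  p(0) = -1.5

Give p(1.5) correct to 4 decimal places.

Heun: k1 = f(x_n, p_n); k2 = f(x_n + h, p_n + h·k1); p_{n+1} = p_n + (h/2)·(k1 + k2).
x=0.000000, p=-1.500000:
  k1 = f(0.000000, -1.500000) = -0.595000
  k2 = f(0.500000, -1.797500) = 0.074089
  p ← -1.500000 + (0.5/2)·(-0.595000 + 0.074089) = -1.630228
x=0.500000, p=-1.630228:
  k1 = f(0.500000, -1.630228) = -0.007874
  k2 = f(1.000000, -1.634165) = 0.311461
  p ← -1.630228 + (0.5/2)·(-0.007874 + 0.311461) = -1.554331
x=1.000000, p=-1.554331:
  k1 = f(1.000000, -1.554331) = 0.272343
  k2 = f(1.500000, -1.418160) = 0.398135
  p ← -1.554331 + (0.5/2)·(0.272343 + 0.398135) = -1.386712
p(1.5) ≈ -1.3867

-1.3867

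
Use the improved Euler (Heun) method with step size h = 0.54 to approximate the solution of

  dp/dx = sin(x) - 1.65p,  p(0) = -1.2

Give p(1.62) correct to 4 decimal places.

Heun: k1 = f(x_n, p_n); k2 = f(x_n + h, p_n + h·k1); p_{n+1} = p_n + (h/2)·(k1 + k2).
x=0.000000, p=-1.200000:
  k1 = f(0.000000, -1.200000) = 1.980000
  k2 = f(0.540000, -0.130800) = 0.729956
  p ← -1.200000 + (0.54/2)·(1.980000 + 0.729956) = -0.468312
x=0.540000, p=-0.468312:
  k1 = f(0.540000, -0.468312) = 1.286851
  k2 = f(1.080000, 0.226587) = 0.508089
  p ← -0.468312 + (0.54/2)·(1.286851 + 0.508089) = 0.016322
x=1.080000, p=0.016322:
  k1 = f(1.080000, 0.016322) = 0.855027
  k2 = f(1.620000, 0.478036) = 0.210030
  p ← 0.016322 + (0.54/2)·(0.855027 + 0.210030) = 0.303887
p(1.62) ≈ 0.3039

0.3039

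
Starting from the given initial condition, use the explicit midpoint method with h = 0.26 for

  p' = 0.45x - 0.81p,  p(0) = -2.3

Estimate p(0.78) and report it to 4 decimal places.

Midpoint: k1 = f(x_n, p_n); k2 = f(x_n + h/2, p_n + (h/2)·k1); p_{n+1} = p_n + h·k2.
x=0.000000, p=-2.300000:
  k1 = f(0.000000, -2.300000) = 1.863000
  k2 = f(0.130000, -2.057810) = 1.725326
  p ← -2.300000 + 0.26·1.725326 = -1.851415
x=0.260000, p=-1.851415:
  k1 = f(0.260000, -1.851415) = 1.616646
  k2 = f(0.390000, -1.641251) = 1.504913
  p ← -1.851415 + 0.26·1.504913 = -1.460138
x=0.520000, p=-1.460138:
  k1 = f(0.520000, -1.460138) = 1.416712
  k2 = f(0.650000, -1.275965) = 1.326032
  p ← -1.460138 + 0.26·1.326032 = -1.115369
p(0.78) ≈ -1.1154

-1.1154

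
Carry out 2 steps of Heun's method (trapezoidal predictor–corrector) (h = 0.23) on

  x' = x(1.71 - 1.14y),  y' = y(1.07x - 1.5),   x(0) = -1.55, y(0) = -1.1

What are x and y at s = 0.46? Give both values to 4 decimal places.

Heun on (x,y): k1 = f(s_n, state_n); k2 = f(s_n + h, state_n + h·k1); state_{n+1} = state_n + (h/2)·(k1 + k2).
0.000000: (-1.550000, -1.100000)
  k1 = (-4.594200, 3.474350)
  predictor → (-2.606666, -0.300899)
  k2 = (-5.351552, 1.290598)
  → (-2.693761, -0.552031)
0.230000: (-2.693761, -0.552031)
  k1 = (-6.301557, 2.419179)
  predictor → (-4.143120, 0.004380)
  k2 = (-7.064046, -0.025988)
  → (-4.230806, -0.276814)
(x(0.46), y(0.46)) ≈ (-4.2308, -0.2768)

-4.2308, -0.2768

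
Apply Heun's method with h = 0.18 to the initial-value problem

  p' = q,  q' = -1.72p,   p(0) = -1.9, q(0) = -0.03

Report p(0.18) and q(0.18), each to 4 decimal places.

-1.8525, 0.5591

Heun on (p,q): k1 = f(t_n, state_n); k2 = f(t_n + h, state_n + h·k1); state_{n+1} = state_n + (h/2)·(k1 + k2).
0.000000: (-1.900000, -0.030000)
  k1 = (-0.030000, 3.268000)
  predictor → (-1.905400, 0.558240)
  k2 = (0.558240, 3.277288)
  → (-1.852458, 0.559076)
(p(0.18), q(0.18)) ≈ (-1.8525, 0.5591)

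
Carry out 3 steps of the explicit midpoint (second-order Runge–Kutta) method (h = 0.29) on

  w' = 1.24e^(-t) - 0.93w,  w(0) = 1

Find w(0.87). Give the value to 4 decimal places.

Midpoint: k1 = f(t_n, w_n); k2 = f(t_n + h/2, w_n + (h/2)·k1); w_{n+1} = w_n + h·k2.
t=0.000000, w=1.000000:
  k1 = f(0.000000, 1.000000) = 0.310000
  k2 = f(0.145000, 1.044950) = 0.100824
  w ← 1.000000 + 0.29·0.100824 = 1.029239
t=0.290000, w=1.029239:
  k1 = f(0.290000, 1.029239) = -0.029345
  k2 = f(0.435000, 1.024984) = -0.150627
  w ← 1.029239 + 0.29·(-0.150627) = 0.985557
t=0.580000, w=0.985557:
  k1 = f(0.580000, 0.985557) = -0.222294
  k2 = f(0.725000, 0.953325) = -0.286029
  w ← 0.985557 + 0.29·(-0.286029) = 0.902609
w(0.87) ≈ 0.9026

0.9026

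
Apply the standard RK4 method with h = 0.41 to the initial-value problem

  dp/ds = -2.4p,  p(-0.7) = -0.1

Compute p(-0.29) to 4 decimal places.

-0.0380

RK4: k1 = f(s_n, p_n); k2 = f(s_n + h/2, p_n + (h/2)·k1); k3 = f(s_n + h/2, p_n + (h/2)·k2); k4 = f(s_n + h, p_n + h·k3); p_{n+1} = p_n + (h/6)·(k1 + 2k2 + 2k3 + k4).
s=-0.700000, p=-0.100000:
  k1 = f(-0.700000, -0.100000) = 0.240000
  k2 = f(-0.495000, -0.050800) = 0.121920
  k3 = f(-0.495000, -0.075006) = 0.180015
  k4 = f(-0.290000, -0.026194) = 0.062865
  p ← -0.100000 + (0.41/6)·(k1 + 2k2 + 2k3 + k4) = -0.038040
p(-0.29) ≈ -0.0380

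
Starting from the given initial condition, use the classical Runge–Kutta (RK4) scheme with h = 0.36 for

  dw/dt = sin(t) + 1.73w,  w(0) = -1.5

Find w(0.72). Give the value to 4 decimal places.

RK4: k1 = f(t_n, w_n); k2 = f(t_n + h/2, w_n + (h/2)·k1); k3 = f(t_n + h/2, w_n + (h/2)·k2); k4 = f(t_n + h, w_n + h·k3); w_{n+1} = w_n + (h/6)·(k1 + 2k2 + 2k3 + k4).
t=0.000000, w=-1.500000:
  k1 = f(0.000000, -1.500000) = -2.595000
  k2 = f(0.180000, -1.967100) = -3.224053
  k3 = f(0.180000, -2.080330) = -3.419941
  k4 = f(0.360000, -2.731179) = -4.372665
  w ← -1.500000 + (0.36/6)·(k1 + 2k2 + 2k3 + k4) = -2.715339
t=0.360000, w=-2.715339:
  k1 = f(0.360000, -2.715339) = -4.345263
  k2 = f(0.540000, -3.497486) = -5.536516
  k3 = f(0.540000, -3.711912) = -5.907472
  k4 = f(0.720000, -4.842029) = -7.717326
  w ← -2.715339 + (0.36/6)·(k1 + 2k2 + 2k3 + k4) = -4.812373
w(0.72) ≈ -4.8124

-4.8124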